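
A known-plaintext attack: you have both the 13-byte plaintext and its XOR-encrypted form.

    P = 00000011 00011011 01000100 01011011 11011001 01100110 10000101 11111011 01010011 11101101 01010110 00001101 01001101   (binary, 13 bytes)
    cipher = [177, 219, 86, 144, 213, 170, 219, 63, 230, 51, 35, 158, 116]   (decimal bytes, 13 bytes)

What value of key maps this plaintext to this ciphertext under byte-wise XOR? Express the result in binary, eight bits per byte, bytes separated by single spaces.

Since cipher = P ⊕ key, XORing both sides with P gives key = P ⊕ cipher.
byte 0: 00000011 xor 10110001 = 10110010
byte 1: 00011011 xor 11011011 = 11000000
byte 2: 01000100 xor 01010110 = 00010010
byte 3: 01011011 xor 10010000 = 11001011
byte 4: 11011001 xor 11010101 = 00001100
byte 5: 01100110 xor 10101010 = 11001100
byte 6: 10000101 xor 11011011 = 01011110
byte 7: 11111011 xor 00111111 = 11000100
byte 8: 01010011 xor 11100110 = 10110101
byte 9: 11101101 xor 00110011 = 11011110
byte 10: 01010110 xor 00100011 = 01110101
byte 11: 00001101 xor 10011110 = 10010011
byte 12: 01001101 xor 01110100 = 00111001

10110010 11000000 00010010 11001011 00001100 11001100 01011110 11000100 10110101 11011110 01110101 10010011 00111001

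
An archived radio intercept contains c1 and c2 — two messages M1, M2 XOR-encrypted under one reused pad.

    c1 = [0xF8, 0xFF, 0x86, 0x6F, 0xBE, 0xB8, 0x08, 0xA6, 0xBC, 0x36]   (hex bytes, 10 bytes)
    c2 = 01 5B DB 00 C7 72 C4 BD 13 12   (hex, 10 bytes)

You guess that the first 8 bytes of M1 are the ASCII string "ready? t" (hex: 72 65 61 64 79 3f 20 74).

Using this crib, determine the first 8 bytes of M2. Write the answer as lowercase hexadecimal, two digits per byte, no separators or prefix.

8bc13c0b00f5ec6f

First, c1 ⊕ c2 = (M1 ⊕ K) ⊕ (M2 ⊕ K) = M1 ⊕ M2, so the key drops out. Then M2 = (M1 ⊕ M2) ⊕ M1 over the first 8 bytes.
byte 0: (f8 xor 01) xor 72 = f9 xor 72 = 8b
byte 1: (ff xor 5b) xor 65 = a4 xor 65 = c1
byte 2: (86 xor db) xor 61 = 5d xor 61 = 3c
byte 3: (6f xor 00) xor 64 = 6f xor 64 = 0b
byte 4: (be xor c7) xor 79 = 79 xor 79 = 00
byte 5: (b8 xor 72) xor 3f = ca xor 3f = f5
byte 6: (08 xor c4) xor 20 = cc xor 20 = ec
byte 7: (a6 xor bd) xor 74 = 1b xor 74 = 6f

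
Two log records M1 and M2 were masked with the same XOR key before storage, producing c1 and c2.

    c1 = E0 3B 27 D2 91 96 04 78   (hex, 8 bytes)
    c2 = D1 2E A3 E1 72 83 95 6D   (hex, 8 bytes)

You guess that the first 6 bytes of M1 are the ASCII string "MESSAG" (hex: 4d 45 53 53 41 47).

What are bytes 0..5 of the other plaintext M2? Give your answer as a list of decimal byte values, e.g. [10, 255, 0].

[124, 80, 215, 96, 162, 82]

First, c1 ⊕ c2 = (M1 ⊕ K) ⊕ (M2 ⊕ K) = M1 ⊕ M2, so the key drops out. Then M2 = (M1 ⊕ M2) ⊕ M1 over the first 6 bytes.
byte 0: (e0 ⊕ d1) ⊕ 4d = 31 ⊕ 4d = 7c
byte 1: (3b ⊕ 2e) ⊕ 45 = 15 ⊕ 45 = 50
byte 2: (27 ⊕ a3) ⊕ 53 = 84 ⊕ 53 = d7
byte 3: (d2 ⊕ e1) ⊕ 53 = 33 ⊕ 53 = 60
byte 4: (91 ⊕ 72) ⊕ 41 = e3 ⊕ 41 = a2
byte 5: (96 ⊕ 83) ⊕ 47 = 15 ⊕ 47 = 52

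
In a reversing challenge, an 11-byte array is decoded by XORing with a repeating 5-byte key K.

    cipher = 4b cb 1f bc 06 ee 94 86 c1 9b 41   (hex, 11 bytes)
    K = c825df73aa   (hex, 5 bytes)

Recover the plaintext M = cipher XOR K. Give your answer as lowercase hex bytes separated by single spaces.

The 5-byte key repeats, so the effective keystream is c8 25 df 73 aa c8 25 df 73 aa c8.
byte 0: 4b xor c8 = 83
byte 1: cb xor 25 = ee
byte 2: 1f xor df = c0
byte 3: bc xor 73 = cf
byte 4: 06 xor aa = ac
byte 5: ee xor c8 = 26
byte 6: 94 xor 25 = b1
byte 7: 86 xor df = 59
byte 8: c1 xor 73 = b2
byte 9: 9b xor aa = 31
byte 10: 41 xor c8 = 89

83 ee c0 cf ac 26 b1 59 b2 31 89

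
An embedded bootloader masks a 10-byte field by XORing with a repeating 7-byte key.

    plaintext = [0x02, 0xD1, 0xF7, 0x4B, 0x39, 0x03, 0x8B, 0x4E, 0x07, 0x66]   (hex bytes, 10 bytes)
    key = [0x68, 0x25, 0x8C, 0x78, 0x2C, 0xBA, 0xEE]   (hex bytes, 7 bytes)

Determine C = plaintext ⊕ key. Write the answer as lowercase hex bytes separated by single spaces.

The 7-byte key repeats, so the effective keystream is 68 25 8c 78 2c ba ee 68 25 8c.
byte 0: 02 ^ 68 = 6a
byte 1: d1 ^ 25 = f4
byte 2: f7 ^ 8c = 7b
byte 3: 4b ^ 78 = 33
byte 4: 39 ^ 2c = 15
byte 5: 03 ^ ba = b9
byte 6: 8b ^ ee = 65
byte 7: 4e ^ 68 = 26
byte 8: 07 ^ 25 = 22
byte 9: 66 ^ 8c = ea

6a f4 7b 33 15 b9 65 26 22 ea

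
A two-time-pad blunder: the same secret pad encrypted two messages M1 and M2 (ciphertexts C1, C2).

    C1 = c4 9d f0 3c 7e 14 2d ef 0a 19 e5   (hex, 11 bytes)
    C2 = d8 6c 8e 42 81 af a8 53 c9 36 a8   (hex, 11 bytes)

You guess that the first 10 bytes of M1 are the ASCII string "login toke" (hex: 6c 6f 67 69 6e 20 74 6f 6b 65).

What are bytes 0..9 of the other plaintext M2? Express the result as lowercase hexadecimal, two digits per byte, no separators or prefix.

709e1917919bf1d3a84a

First, C1 ⊕ C2 = (M1 ⊕ K) ⊕ (M2 ⊕ K) = M1 ⊕ M2, so the key drops out. Then M2 = (M1 ⊕ M2) ⊕ M1 over the first 10 bytes.
byte 0: (c4 xor d8) xor 6c = 1c xor 6c = 70
byte 1: (9d xor 6c) xor 6f = f1 xor 6f = 9e
byte 2: (f0 xor 8e) xor 67 = 7e xor 67 = 19
byte 3: (3c xor 42) xor 69 = 7e xor 69 = 17
byte 4: (7e xor 81) xor 6e = ff xor 6e = 91
byte 5: (14 xor af) xor 20 = bb xor 20 = 9b
byte 6: (2d xor a8) xor 74 = 85 xor 74 = f1
byte 7: (ef xor 53) xor 6f = bc xor 6f = d3
byte 8: (0a xor c9) xor 6b = c3 xor 6b = a8
byte 9: (19 xor 36) xor 65 = 2f xor 65 = 4a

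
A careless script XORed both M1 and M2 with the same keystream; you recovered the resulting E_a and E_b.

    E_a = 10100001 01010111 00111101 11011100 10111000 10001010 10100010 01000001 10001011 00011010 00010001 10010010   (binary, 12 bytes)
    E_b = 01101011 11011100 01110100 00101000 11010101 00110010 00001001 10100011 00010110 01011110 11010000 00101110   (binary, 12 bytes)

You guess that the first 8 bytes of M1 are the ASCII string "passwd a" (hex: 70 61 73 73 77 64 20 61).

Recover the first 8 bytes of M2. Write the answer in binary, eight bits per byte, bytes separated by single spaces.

10111010 11101010 00111010 10000111 00011010 11011100 10001011 10000011

First, E_a ⊕ E_b = (M1 ⊕ K) ⊕ (M2 ⊕ K) = M1 ⊕ M2, so the key drops out. Then M2 = (M1 ⊕ M2) ⊕ M1 over the first 8 bytes.
byte 0: (a1 XOR 6b) XOR 70 = ca XOR 70 = ba
byte 1: (57 XOR dc) XOR 61 = 8b XOR 61 = ea
byte 2: (3d XOR 74) XOR 73 = 49 XOR 73 = 3a
byte 3: (dc XOR 28) XOR 73 = f4 XOR 73 = 87
byte 4: (b8 XOR d5) XOR 77 = 6d XOR 77 = 1a
byte 5: (8a XOR 32) XOR 64 = b8 XOR 64 = dc
byte 6: (a2 XOR 09) XOR 20 = ab XOR 20 = 8b
byte 7: (41 XOR a3) XOR 61 = e2 XOR 61 = 83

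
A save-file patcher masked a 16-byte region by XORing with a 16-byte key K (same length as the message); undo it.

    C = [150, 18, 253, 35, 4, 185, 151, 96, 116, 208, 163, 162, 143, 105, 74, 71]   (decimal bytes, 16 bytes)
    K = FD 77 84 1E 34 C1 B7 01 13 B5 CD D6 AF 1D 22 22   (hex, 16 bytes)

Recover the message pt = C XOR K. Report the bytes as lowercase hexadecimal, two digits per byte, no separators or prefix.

XOR is its own inverse, so applying the key byte-wise gives the result directly.
byte 0: 10010110 XOR 11111101 = 01101011
byte 1: 00010010 XOR 01110111 = 01100101
byte 2: 11111101 XOR 10000100 = 01111001
byte 3: 00100011 XOR 00011110 = 00111101
byte 4: 00000100 XOR 00110100 = 00110000
byte 5: 10111001 XOR 11000001 = 01111000
byte 6: 10010111 XOR 10110111 = 00100000
byte 7: 01100000 XOR 00000001 = 01100001
byte 8: 01110100 XOR 00010011 = 01100111
byte 9: 11010000 XOR 10110101 = 01100101
byte 10: 10100011 XOR 11001101 = 01101110
byte 11: 10100010 XOR 11010110 = 01110100
byte 12: 10001111 XOR 10101111 = 00100000
byte 13: 01101001 XOR 00011101 = 01110100
byte 14: 01001010 XOR 00100010 = 01101000
byte 15: 01000111 XOR 00100010 = 01100101

6b65793d3078206167656e7420746865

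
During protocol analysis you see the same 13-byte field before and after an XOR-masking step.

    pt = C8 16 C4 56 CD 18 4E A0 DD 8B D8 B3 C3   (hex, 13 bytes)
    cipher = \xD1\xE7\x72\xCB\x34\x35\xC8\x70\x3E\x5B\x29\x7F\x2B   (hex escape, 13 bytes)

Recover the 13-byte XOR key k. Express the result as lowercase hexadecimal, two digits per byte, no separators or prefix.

19f1b69df92d86d0e3d0f1cce8

Since cipher = pt ⊕ k, XORing both sides with pt gives k = pt ⊕ cipher.
c8 XOR d1 = 19
16 XOR e7 = f1
c4 XOR 72 = b6
56 XOR cb = 9d
cd XOR 34 = f9
18 XOR 35 = 2d
4e XOR c8 = 86
a0 XOR 70 = d0
dd XOR 3e = e3
8b XOR 5b = d0
d8 XOR 29 = f1
b3 XOR 7f = cc
c3 XOR 2b = e8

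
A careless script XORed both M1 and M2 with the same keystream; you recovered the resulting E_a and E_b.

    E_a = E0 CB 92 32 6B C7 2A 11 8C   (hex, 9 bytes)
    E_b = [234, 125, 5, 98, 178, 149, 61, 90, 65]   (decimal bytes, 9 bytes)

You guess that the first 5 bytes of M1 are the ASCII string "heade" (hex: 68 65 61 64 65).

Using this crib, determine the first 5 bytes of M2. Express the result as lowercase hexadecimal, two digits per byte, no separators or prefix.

First, E_a ⊕ E_b = (M1 ⊕ K) ⊕ (M2 ⊕ K) = M1 ⊕ M2, so the key drops out. Then M2 = (M1 ⊕ M2) ⊕ M1 over the first 5 bytes.
byte 0: (e0 XOR ea) XOR 68 = 0a XOR 68 = 62
byte 1: (cb XOR 7d) XOR 65 = b6 XOR 65 = d3
byte 2: (92 XOR 05) XOR 61 = 97 XOR 61 = f6
byte 3: (32 XOR 62) XOR 64 = 50 XOR 64 = 34
byte 4: (6b XOR b2) XOR 65 = d9 XOR 65 = bc

62d3f634bc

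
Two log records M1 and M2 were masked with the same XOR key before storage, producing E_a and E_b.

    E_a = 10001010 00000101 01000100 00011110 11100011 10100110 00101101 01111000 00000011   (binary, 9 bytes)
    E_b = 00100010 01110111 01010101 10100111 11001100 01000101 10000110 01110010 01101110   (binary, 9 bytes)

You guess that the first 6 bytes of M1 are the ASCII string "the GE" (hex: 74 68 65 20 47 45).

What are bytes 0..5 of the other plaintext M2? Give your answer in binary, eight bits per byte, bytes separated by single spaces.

First, E_a ⊕ E_b = (M1 ⊕ K) ⊕ (M2 ⊕ K) = M1 ⊕ M2, so the key drops out. Then M2 = (M1 ⊕ M2) ⊕ M1 over the first 6 bytes.
byte 0: (8a ⊕ 22) ⊕ 74 = a8 ⊕ 74 = dc
byte 1: (05 ⊕ 77) ⊕ 68 = 72 ⊕ 68 = 1a
byte 2: (44 ⊕ 55) ⊕ 65 = 11 ⊕ 65 = 74
byte 3: (1e ⊕ a7) ⊕ 20 = b9 ⊕ 20 = 99
byte 4: (e3 ⊕ cc) ⊕ 47 = 2f ⊕ 47 = 68
byte 5: (a6 ⊕ 45) ⊕ 45 = e3 ⊕ 45 = a6

11011100 00011010 01110100 10011001 01101000 10100110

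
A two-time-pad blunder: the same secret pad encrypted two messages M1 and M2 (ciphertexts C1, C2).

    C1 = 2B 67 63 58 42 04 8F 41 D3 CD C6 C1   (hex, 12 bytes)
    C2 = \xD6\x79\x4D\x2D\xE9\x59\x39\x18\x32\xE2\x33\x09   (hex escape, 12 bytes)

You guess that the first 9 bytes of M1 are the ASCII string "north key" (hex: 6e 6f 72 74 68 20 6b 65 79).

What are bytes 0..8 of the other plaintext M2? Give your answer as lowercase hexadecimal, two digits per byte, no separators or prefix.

First, C1 ⊕ C2 = (M1 ⊕ K) ⊕ (M2 ⊕ K) = M1 ⊕ M2, so the key drops out. Then M2 = (M1 ⊕ M2) ⊕ M1 over the first 9 bytes.
byte 0: (2b XOR d6) XOR 6e = fd XOR 6e = 93
byte 1: (67 XOR 79) XOR 6f = 1e XOR 6f = 71
byte 2: (63 XOR 4d) XOR 72 = 2e XOR 72 = 5c
byte 3: (58 XOR 2d) XOR 74 = 75 XOR 74 = 01
byte 4: (42 XOR e9) XOR 68 = ab XOR 68 = c3
byte 5: (04 XOR 59) XOR 20 = 5d XOR 20 = 7d
byte 6: (8f XOR 39) XOR 6b = b6 XOR 6b = dd
byte 7: (41 XOR 18) XOR 65 = 59 XOR 65 = 3c
byte 8: (d3 XOR 32) XOR 79 = e1 XOR 79 = 98

93715c01c37ddd3c98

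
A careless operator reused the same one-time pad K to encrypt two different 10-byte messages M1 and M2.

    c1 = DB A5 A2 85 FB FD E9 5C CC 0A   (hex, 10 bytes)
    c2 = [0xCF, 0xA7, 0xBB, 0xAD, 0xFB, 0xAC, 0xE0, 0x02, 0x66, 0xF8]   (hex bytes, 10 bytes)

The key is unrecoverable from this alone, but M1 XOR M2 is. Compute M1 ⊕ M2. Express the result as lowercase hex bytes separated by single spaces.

c1 ⊕ c2 = (M1 ⊕ K) ⊕ (M2 ⊕ K) = M1 ⊕ M2 — the shared key cancels under XOR.
219 ^ 207 =  20
165 ^ 167 =   2
162 ^ 187 =  25
133 ^ 173 =  40
251 ^ 251 =   0
253 ^ 172 =  81
233 ^ 224 =   9
 92 ^   2 =  94
204 ^ 102 = 170
 10 ^ 248 = 242

14 02 19 28 00 51 09 5e aa f2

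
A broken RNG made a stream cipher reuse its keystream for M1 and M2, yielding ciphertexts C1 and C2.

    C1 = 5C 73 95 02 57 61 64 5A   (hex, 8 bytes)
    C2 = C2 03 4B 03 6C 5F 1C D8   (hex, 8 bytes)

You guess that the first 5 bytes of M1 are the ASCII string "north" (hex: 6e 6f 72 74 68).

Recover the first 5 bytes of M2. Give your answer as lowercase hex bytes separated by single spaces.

f0 1f ac 75 53

First, C1 ⊕ C2 = (M1 ⊕ K) ⊕ (M2 ⊕ K) = M1 ⊕ M2, so the key drops out. Then M2 = (M1 ⊕ M2) ⊕ M1 over the first 5 bytes.
byte 0: (5c ⊕ c2) ⊕ 6e = 9e ⊕ 6e = f0
byte 1: (73 ⊕ 03) ⊕ 6f = 70 ⊕ 6f = 1f
byte 2: (95 ⊕ 4b) ⊕ 72 = de ⊕ 72 = ac
byte 3: (02 ⊕ 03) ⊕ 74 = 01 ⊕ 74 = 75
byte 4: (57 ⊕ 6c) ⊕ 68 = 3b ⊕ 68 = 53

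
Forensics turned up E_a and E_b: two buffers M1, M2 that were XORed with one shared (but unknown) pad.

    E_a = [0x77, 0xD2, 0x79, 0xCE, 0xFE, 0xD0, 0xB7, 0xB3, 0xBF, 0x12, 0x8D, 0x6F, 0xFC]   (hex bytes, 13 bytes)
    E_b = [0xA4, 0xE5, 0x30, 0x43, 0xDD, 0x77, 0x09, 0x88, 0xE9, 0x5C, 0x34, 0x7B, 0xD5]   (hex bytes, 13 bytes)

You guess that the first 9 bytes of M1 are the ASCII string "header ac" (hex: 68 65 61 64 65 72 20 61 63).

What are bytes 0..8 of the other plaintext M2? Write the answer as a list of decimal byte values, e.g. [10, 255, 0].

First, E_a ⊕ E_b = (M1 ⊕ K) ⊕ (M2 ⊕ K) = M1 ⊕ M2, so the key drops out. Then M2 = (M1 ⊕ M2) ⊕ M1 over the first 9 bytes.
byte 0: (77 ^ a4) ^ 68 = d3 ^ 68 = bb
byte 1: (d2 ^ e5) ^ 65 = 37 ^ 65 = 52
byte 2: (79 ^ 30) ^ 61 = 49 ^ 61 = 28
byte 3: (ce ^ 43) ^ 64 = 8d ^ 64 = e9
byte 4: (fe ^ dd) ^ 65 = 23 ^ 65 = 46
byte 5: (d0 ^ 77) ^ 72 = a7 ^ 72 = d5
byte 6: (b7 ^ 09) ^ 20 = be ^ 20 = 9e
byte 7: (b3 ^ 88) ^ 61 = 3b ^ 61 = 5a
byte 8: (bf ^ e9) ^ 63 = 56 ^ 63 = 35

[187, 82, 40, 233, 70, 213, 158, 90, 53]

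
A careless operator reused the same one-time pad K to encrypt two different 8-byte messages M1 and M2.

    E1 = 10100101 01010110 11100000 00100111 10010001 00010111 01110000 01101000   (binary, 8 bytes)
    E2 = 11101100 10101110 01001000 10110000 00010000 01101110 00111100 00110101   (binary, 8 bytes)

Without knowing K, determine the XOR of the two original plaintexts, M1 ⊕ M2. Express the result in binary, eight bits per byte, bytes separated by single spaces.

E1 ⊕ E2 = (M1 ⊕ K) ⊕ (M2 ⊕ K) = M1 ⊕ M2 — the shared key cancels under XOR.
165 xor 236 =  73
 86 xor 174 = 248
224 xor  72 = 168
 39 xor 176 = 151
145 xor  16 = 129
 23 xor 110 = 121
112 xor  60 =  76
104 xor  53 =  93

01001001 11111000 10101000 10010111 10000001 01111001 01001100 01011101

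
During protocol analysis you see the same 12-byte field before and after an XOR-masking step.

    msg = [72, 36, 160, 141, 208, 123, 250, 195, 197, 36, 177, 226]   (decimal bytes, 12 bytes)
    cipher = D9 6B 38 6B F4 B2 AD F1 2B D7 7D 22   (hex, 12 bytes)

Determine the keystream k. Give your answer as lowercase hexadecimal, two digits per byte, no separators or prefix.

914f98e624c95732eef3ccc0

Since cipher = msg ⊕ k, XORing both sides with msg gives k = msg ⊕ cipher.
48 XOR d9 = 91
24 XOR 6b = 4f
a0 XOR 38 = 98
8d XOR 6b = e6
d0 XOR f4 = 24
7b XOR b2 = c9
fa XOR ad = 57
c3 XOR f1 = 32
c5 XOR 2b = ee
24 XOR d7 = f3
b1 XOR 7d = cc
e2 XOR 22 = c0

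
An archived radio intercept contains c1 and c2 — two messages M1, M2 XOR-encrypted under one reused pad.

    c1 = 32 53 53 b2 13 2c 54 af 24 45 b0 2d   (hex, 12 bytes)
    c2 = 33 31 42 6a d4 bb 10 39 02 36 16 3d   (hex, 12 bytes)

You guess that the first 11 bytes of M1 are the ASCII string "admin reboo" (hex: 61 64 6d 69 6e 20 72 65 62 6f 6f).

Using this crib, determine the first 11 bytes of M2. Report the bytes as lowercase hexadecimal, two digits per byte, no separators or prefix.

First, c1 ⊕ c2 = (M1 ⊕ K) ⊕ (M2 ⊕ K) = M1 ⊕ M2, so the key drops out. Then M2 = (M1 ⊕ M2) ⊕ M1 over the first 11 bytes.
byte 0: (32 xor 33) xor 61 = 01 xor 61 = 60
byte 1: (53 xor 31) xor 64 = 62 xor 64 = 06
byte 2: (53 xor 42) xor 6d = 11 xor 6d = 7c
byte 3: (b2 xor 6a) xor 69 = d8 xor 69 = b1
byte 4: (13 xor d4) xor 6e = c7 xor 6e = a9
byte 5: (2c xor bb) xor 20 = 97 xor 20 = b7
byte 6: (54 xor 10) xor 72 = 44 xor 72 = 36
byte 7: (af xor 39) xor 65 = 96 xor 65 = f3
byte 8: (24 xor 02) xor 62 = 26 xor 62 = 44
byte 9: (45 xor 36) xor 6f = 73 xor 6f = 1c
byte 10: (b0 xor 16) xor 6f = a6 xor 6f = c9

60067cb1a9b736f3441cc9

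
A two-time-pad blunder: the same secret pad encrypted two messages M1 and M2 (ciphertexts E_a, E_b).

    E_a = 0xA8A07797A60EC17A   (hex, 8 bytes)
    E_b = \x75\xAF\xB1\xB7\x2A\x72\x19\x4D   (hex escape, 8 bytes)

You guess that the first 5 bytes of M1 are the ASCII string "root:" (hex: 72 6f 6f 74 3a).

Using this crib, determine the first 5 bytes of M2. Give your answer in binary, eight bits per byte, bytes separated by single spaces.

First, E_a ⊕ E_b = (M1 ⊕ K) ⊕ (M2 ⊕ K) = M1 ⊕ M2, so the key drops out. Then M2 = (M1 ⊕ M2) ⊕ M1 over the first 5 bytes.
byte 0: (a8 ^ 75) ^ 72 = dd ^ 72 = af
byte 1: (a0 ^ af) ^ 6f = 0f ^ 6f = 60
byte 2: (77 ^ b1) ^ 6f = c6 ^ 6f = a9
byte 3: (97 ^ b7) ^ 74 = 20 ^ 74 = 54
byte 4: (a6 ^ 2a) ^ 3a = 8c ^ 3a = b6

10101111 01100000 10101001 01010100 10110110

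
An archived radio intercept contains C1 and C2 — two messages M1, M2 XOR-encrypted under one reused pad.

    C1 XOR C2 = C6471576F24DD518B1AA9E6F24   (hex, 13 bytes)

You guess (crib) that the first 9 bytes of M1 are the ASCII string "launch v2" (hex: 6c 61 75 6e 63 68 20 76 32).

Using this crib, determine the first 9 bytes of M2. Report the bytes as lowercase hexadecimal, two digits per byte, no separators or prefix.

Since C1 ⊕ C2 = M1 ⊕ M2, XORing with the guessed M1 bytes yields the corresponding M2 bytes: M2 = (C1 ⊕ C2) ⊕ M1.
byte 0: 11000110 xor 01101100 = 10101010
byte 1: 01000111 xor 01100001 = 00100110
byte 2: 00010101 xor 01110101 = 01100000
byte 3: 01110110 xor 01101110 = 00011000
byte 4: 11110010 xor 01100011 = 10010001
byte 5: 01001101 xor 01101000 = 00100101
byte 6: 11010101 xor 00100000 = 11110101
byte 7: 00011000 xor 01110110 = 01101110
byte 8: 10110001 xor 00110010 = 10000011

aa2660189125f56e83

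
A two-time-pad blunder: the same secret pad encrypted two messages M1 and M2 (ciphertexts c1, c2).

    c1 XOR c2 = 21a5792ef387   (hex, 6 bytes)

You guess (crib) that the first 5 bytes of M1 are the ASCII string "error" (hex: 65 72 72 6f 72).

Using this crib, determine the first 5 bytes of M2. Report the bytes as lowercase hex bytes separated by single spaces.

Since c1 ⊕ c2 = M1 ⊕ M2, XORing with the guessed M1 bytes yields the corresponding M2 bytes: M2 = (c1 ⊕ c2) ⊕ M1.
21 xor 65 = 44
a5 xor 72 = d7
79 xor 72 = 0b
2e xor 6f = 41
f3 xor 72 = 81

44 d7 0b 41 81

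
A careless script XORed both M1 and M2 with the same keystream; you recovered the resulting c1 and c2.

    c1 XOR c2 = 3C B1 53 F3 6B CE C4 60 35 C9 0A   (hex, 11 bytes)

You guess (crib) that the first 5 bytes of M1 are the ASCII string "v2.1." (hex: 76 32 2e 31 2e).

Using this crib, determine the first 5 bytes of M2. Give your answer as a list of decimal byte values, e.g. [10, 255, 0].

[74, 131, 125, 194, 69]

Since c1 ⊕ c2 = M1 ⊕ M2, XORing with the guessed M1 bytes yields the corresponding M2 bytes: M2 = (c1 ⊕ c2) ⊕ M1.
00111100 XOR 01110110 = 01001010
10110001 XOR 00110010 = 10000011
01010011 XOR 00101110 = 01111101
11110011 XOR 00110001 = 11000010
01101011 XOR 00101110 = 01000101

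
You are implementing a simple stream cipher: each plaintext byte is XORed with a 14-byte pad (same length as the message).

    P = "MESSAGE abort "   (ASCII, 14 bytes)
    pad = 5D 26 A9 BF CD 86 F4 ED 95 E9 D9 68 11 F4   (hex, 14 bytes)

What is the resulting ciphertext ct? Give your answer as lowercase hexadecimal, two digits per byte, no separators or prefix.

XOR is its own inverse, so applying the key byte-wise gives the result directly.
4d ⊕ 5d = 10
45 ⊕ 26 = 63
53 ⊕ a9 = fa
53 ⊕ bf = ec
41 ⊕ cd = 8c
47 ⊕ 86 = c1
45 ⊕ f4 = b1
20 ⊕ ed = cd
61 ⊕ 95 = f4
62 ⊕ e9 = 8b
6f ⊕ d9 = b6
72 ⊕ 68 = 1a
74 ⊕ 11 = 65
20 ⊕ f4 = d4

1063faec8cc1b1cdf48bb61a65d4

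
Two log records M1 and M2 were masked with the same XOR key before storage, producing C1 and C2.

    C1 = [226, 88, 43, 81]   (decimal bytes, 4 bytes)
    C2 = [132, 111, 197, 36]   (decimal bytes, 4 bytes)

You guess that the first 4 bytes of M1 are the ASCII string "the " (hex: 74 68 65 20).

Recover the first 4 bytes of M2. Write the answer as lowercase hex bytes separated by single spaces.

12 5f 8b 55

First, C1 ⊕ C2 = (M1 ⊕ K) ⊕ (M2 ⊕ K) = M1 ⊕ M2, so the key drops out. Then M2 = (M1 ⊕ M2) ⊕ M1 over the first 4 bytes.
byte 0: (e2 XOR 84) XOR 74 = 66 XOR 74 = 12
byte 1: (58 XOR 6f) XOR 68 = 37 XOR 68 = 5f
byte 2: (2b XOR c5) XOR 65 = ee XOR 65 = 8b
byte 3: (51 XOR 24) XOR 20 = 75 XOR 20 = 55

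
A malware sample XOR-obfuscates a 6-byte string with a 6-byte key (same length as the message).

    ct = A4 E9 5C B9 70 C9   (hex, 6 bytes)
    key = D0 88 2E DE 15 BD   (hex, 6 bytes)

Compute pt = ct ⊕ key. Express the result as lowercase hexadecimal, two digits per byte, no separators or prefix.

a4 ^ d0 = 74
e9 ^ 88 = 61
5c ^ 2e = 72
b9 ^ de = 67
70 ^ 15 = 65
c9 ^ bd = 74

746172676574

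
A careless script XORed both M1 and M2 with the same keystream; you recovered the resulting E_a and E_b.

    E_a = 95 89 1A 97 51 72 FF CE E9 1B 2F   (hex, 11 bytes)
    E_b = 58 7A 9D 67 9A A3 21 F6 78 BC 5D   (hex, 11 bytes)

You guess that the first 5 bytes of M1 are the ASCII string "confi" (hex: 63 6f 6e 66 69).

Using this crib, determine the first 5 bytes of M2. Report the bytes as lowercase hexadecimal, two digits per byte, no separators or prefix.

ae9ce996a2

First, E_a ⊕ E_b = (M1 ⊕ K) ⊕ (M2 ⊕ K) = M1 ⊕ M2, so the key drops out. Then M2 = (M1 ⊕ M2) ⊕ M1 over the first 5 bytes.
byte 0: (95 ^ 58) ^ 63 = cd ^ 63 = ae
byte 1: (89 ^ 7a) ^ 6f = f3 ^ 6f = 9c
byte 2: (1a ^ 9d) ^ 6e = 87 ^ 6e = e9
byte 3: (97 ^ 67) ^ 66 = f0 ^ 66 = 96
byte 4: (51 ^ 9a) ^ 69 = cb ^ 69 = a2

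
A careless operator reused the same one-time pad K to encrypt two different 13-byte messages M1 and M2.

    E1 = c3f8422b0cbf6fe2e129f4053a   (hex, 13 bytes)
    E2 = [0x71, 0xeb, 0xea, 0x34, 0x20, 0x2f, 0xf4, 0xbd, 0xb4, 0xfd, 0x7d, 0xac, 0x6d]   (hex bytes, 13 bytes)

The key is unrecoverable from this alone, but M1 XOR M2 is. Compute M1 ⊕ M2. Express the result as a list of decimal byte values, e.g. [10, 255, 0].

E1 ⊕ E2 = (M1 ⊕ K) ⊕ (M2 ⊕ K) = M1 ⊕ M2 — the shared key cancels under XOR.
195 ⊕ 113 = 178
248 ⊕ 235 =  19
 66 ⊕ 234 = 168
 43 ⊕  52 =  31
 12 ⊕  32 =  44
191 ⊕  47 = 144
111 ⊕ 244 = 155
226 ⊕ 189 =  95
225 ⊕ 180 =  85
 41 ⊕ 253 = 212
244 ⊕ 125 = 137
  5 ⊕ 172 = 169
 58 ⊕ 109 =  87

[178, 19, 168, 31, 44, 144, 155, 95, 85, 212, 137, 169, 87]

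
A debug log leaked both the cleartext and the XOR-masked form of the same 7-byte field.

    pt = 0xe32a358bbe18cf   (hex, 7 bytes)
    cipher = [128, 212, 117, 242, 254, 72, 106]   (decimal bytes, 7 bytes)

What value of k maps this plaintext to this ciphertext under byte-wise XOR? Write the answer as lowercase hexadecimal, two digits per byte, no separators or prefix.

Since cipher = pt ⊕ k, XORing both sides with pt gives k = pt ⊕ cipher.
e3 ⊕ 80 = 63
2a ⊕ d4 = fe
35 ⊕ 75 = 40
8b ⊕ f2 = 79
be ⊕ fe = 40
18 ⊕ 48 = 50
cf ⊕ 6a = a5

63fe40794050a5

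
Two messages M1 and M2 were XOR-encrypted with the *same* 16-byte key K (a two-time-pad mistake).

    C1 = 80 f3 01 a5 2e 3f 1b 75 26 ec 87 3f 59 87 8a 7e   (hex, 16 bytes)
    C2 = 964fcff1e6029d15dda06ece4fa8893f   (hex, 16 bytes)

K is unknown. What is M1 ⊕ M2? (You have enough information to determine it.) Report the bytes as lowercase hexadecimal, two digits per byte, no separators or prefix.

C1 ⊕ C2 = (M1 ⊕ K) ⊕ (M2 ⊕ K) = M1 ⊕ M2 — the shared key cancels under XOR.
byte 0: 80 ^ 96 = 16
byte 1: f3 ^ 4f = bc
byte 2: 01 ^ cf = ce
byte 3: a5 ^ f1 = 54
byte 4: 2e ^ e6 = c8
byte 5: 3f ^ 02 = 3d
byte 6: 1b ^ 9d = 86
byte 7: 75 ^ 15 = 60
byte 8: 26 ^ dd = fb
byte 9: ec ^ a0 = 4c
byte 10: 87 ^ 6e = e9
byte 11: 3f ^ ce = f1
byte 12: 59 ^ 4f = 16
byte 13: 87 ^ a8 = 2f
byte 14: 8a ^ 89 = 03
byte 15: 7e ^ 3f = 41

16bcce54c83d8660fb4ce9f1162f0341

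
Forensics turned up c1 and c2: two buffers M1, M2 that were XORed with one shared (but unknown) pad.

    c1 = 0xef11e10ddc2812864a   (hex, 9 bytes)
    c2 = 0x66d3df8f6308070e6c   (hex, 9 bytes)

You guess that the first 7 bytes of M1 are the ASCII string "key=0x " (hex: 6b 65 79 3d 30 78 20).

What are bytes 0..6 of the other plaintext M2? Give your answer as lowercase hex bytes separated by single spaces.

First, c1 ⊕ c2 = (M1 ⊕ K) ⊕ (M2 ⊕ K) = M1 ⊕ M2, so the key drops out. Then M2 = (M1 ⊕ M2) ⊕ M1 over the first 7 bytes.
byte 0: (ef xor 66) xor 6b = 89 xor 6b = e2
byte 1: (11 xor d3) xor 65 = c2 xor 65 = a7
byte 2: (e1 xor df) xor 79 = 3e xor 79 = 47
byte 3: (0d xor 8f) xor 3d = 82 xor 3d = bf
byte 4: (dc xor 63) xor 30 = bf xor 30 = 8f
byte 5: (28 xor 08) xor 78 = 20 xor 78 = 58
byte 6: (12 xor 07) xor 20 = 15 xor 20 = 35

e2 a7 47 bf 8f 58 35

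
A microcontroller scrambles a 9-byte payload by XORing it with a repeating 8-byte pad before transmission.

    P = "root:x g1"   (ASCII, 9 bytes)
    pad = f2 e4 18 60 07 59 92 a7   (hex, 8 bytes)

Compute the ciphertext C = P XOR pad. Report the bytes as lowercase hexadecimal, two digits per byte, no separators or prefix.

808b77143d21b2c0c3

The 8-byte key repeats, so the effective keystream is f2 e4 18 60 07 59 92 a7 f2.
byte 0: 114 ⊕ 242 = 128
byte 1: 111 ⊕ 228 = 139
byte 2: 111 ⊕  24 = 119
byte 3: 116 ⊕  96 =  20
byte 4:  58 ⊕   7 =  61
byte 5: 120 ⊕  89 =  33
byte 6:  32 ⊕ 146 = 178
byte 7: 103 ⊕ 167 = 192
byte 8:  49 ⊕ 242 = 195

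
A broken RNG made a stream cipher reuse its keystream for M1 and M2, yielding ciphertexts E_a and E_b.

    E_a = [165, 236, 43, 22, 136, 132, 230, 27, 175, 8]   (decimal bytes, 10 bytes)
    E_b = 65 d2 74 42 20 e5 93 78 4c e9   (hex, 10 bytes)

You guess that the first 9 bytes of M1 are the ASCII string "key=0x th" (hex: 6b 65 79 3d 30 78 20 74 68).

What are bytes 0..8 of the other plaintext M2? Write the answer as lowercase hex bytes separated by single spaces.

ab 5b 26 69 98 19 55 17 8b

First, E_a ⊕ E_b = (M1 ⊕ K) ⊕ (M2 ⊕ K) = M1 ⊕ M2, so the key drops out. Then M2 = (M1 ⊕ M2) ⊕ M1 over the first 9 bytes.
byte 0: (a5 XOR 65) XOR 6b = c0 XOR 6b = ab
byte 1: (ec XOR d2) XOR 65 = 3e XOR 65 = 5b
byte 2: (2b XOR 74) XOR 79 = 5f XOR 79 = 26
byte 3: (16 XOR 42) XOR 3d = 54 XOR 3d = 69
byte 4: (88 XOR 20) XOR 30 = a8 XOR 30 = 98
byte 5: (84 XOR e5) XOR 78 = 61 XOR 78 = 19
byte 6: (e6 XOR 93) XOR 20 = 75 XOR 20 = 55
byte 7: (1b XOR 78) XOR 74 = 63 XOR 74 = 17
byte 8: (af XOR 4c) XOR 68 = e3 XOR 68 = 8b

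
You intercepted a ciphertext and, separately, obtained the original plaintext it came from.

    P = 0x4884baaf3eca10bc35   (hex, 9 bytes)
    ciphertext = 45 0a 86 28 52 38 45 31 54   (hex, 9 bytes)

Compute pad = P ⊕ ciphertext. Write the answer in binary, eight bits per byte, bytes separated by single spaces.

Since ciphertext = P ⊕ pad, XORing both sides with P gives pad = P ⊕ ciphertext.
48 xor 45 = 0d
84 xor 0a = 8e
ba xor 86 = 3c
af xor 28 = 87
3e xor 52 = 6c
ca xor 38 = f2
10 xor 45 = 55
bc xor 31 = 8d
35 xor 54 = 61

00001101 10001110 00111100 10000111 01101100 11110010 01010101 10001101 01100001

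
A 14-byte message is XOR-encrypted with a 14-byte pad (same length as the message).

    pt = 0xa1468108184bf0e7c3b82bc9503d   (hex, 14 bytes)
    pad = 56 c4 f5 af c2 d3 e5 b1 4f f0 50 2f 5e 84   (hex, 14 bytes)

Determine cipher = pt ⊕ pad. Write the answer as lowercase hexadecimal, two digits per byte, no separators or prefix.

161 ^  86 = 247
 70 ^ 196 = 130
129 ^ 245 = 116
  8 ^ 175 = 167
 24 ^ 194 = 218
 75 ^ 211 = 152
240 ^ 229 =  21
231 ^ 177 =  86
195 ^  79 = 140
184 ^ 240 =  72
 43 ^  80 = 123
201 ^  47 = 230
 80 ^  94 =  14
 61 ^ 132 = 185

f78274a7da9815568c487be60eb9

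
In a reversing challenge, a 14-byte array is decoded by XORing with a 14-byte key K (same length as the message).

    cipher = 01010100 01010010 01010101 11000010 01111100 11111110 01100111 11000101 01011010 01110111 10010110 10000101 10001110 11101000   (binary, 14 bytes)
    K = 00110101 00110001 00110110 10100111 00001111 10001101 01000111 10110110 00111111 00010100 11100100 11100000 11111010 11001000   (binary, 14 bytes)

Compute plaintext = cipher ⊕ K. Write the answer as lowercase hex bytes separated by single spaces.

61 63 63 65 73 73 20 73 65 63 72 65 74 20

XOR is its own inverse, so applying the key byte-wise gives the result directly.
54 XOR 35 = 61
52 XOR 31 = 63
55 XOR 36 = 63
c2 XOR a7 = 65
7c XOR 0f = 73
fe XOR 8d = 73
67 XOR 47 = 20
c5 XOR b6 = 73
5a XOR 3f = 65
77 XOR 14 = 63
96 XOR e4 = 72
85 XOR e0 = 65
8e XOR fa = 74
e8 XOR c8 = 20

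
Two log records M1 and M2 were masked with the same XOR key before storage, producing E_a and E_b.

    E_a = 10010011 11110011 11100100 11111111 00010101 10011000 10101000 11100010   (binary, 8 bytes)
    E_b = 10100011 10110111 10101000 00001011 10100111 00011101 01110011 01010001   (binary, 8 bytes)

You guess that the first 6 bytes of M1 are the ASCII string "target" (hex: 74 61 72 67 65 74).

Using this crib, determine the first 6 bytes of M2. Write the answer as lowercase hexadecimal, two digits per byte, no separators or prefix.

First, E_a ⊕ E_b = (M1 ⊕ K) ⊕ (M2 ⊕ K) = M1 ⊕ M2, so the key drops out. Then M2 = (M1 ⊕ M2) ⊕ M1 over the first 6 bytes.
byte 0: (93 ^ a3) ^ 74 = 30 ^ 74 = 44
byte 1: (f3 ^ b7) ^ 61 = 44 ^ 61 = 25
byte 2: (e4 ^ a8) ^ 72 = 4c ^ 72 = 3e
byte 3: (ff ^ 0b) ^ 67 = f4 ^ 67 = 93
byte 4: (15 ^ a7) ^ 65 = b2 ^ 65 = d7
byte 5: (98 ^ 1d) ^ 74 = 85 ^ 74 = f1

44253e93d7f1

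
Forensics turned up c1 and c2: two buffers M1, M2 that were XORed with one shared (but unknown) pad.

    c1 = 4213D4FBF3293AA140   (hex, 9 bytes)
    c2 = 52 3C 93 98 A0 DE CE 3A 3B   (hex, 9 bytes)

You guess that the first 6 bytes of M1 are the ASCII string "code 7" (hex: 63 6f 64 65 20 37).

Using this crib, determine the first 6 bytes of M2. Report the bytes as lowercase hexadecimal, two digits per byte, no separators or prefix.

7340230673c0

First, c1 ⊕ c2 = (M1 ⊕ K) ⊕ (M2 ⊕ K) = M1 ⊕ M2, so the key drops out. Then M2 = (M1 ⊕ M2) ⊕ M1 over the first 6 bytes.
byte 0: (42 xor 52) xor 63 = 10 xor 63 = 73
byte 1: (13 xor 3c) xor 6f = 2f xor 6f = 40
byte 2: (d4 xor 93) xor 64 = 47 xor 64 = 23
byte 3: (fb xor 98) xor 65 = 63 xor 65 = 06
byte 4: (f3 xor a0) xor 20 = 53 xor 20 = 73
byte 5: (29 xor de) xor 37 = f7 xor 37 = c0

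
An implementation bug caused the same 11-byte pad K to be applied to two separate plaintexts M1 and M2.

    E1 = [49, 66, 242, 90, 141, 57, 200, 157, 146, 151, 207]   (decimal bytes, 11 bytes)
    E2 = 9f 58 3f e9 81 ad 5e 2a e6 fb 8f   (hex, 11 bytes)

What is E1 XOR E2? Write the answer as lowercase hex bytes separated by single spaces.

ae 1a cd b3 0c 94 96 b7 74 6c 40

E1 ⊕ E2 = (M1 ⊕ K) ⊕ (M2 ⊕ K) = M1 ⊕ M2 — the shared key cancels under XOR.
00110001 ^ 10011111 = 10101110
01000010 ^ 01011000 = 00011010
11110010 ^ 00111111 = 11001101
01011010 ^ 11101001 = 10110011
10001101 ^ 10000001 = 00001100
00111001 ^ 10101101 = 10010100
11001000 ^ 01011110 = 10010110
10011101 ^ 00101010 = 10110111
10010010 ^ 11100110 = 01110100
10010111 ^ 11111011 = 01101100
11001111 ^ 10001111 = 01000000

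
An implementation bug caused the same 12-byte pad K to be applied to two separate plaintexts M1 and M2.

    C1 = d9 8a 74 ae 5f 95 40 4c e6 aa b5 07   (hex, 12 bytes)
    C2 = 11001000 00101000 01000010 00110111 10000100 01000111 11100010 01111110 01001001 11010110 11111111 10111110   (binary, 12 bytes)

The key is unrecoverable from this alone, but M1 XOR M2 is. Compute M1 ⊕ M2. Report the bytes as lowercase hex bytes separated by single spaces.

C1 ⊕ C2 = (M1 ⊕ K) ⊕ (M2 ⊕ K) = M1 ⊕ M2 — the shared key cancels under XOR.
d9 ⊕ c8 = 11
8a ⊕ 28 = a2
74 ⊕ 42 = 36
ae ⊕ 37 = 99
5f ⊕ 84 = db
95 ⊕ 47 = d2
40 ⊕ e2 = a2
4c ⊕ 7e = 32
e6 ⊕ 49 = af
aa ⊕ d6 = 7c
b5 ⊕ ff = 4a
07 ⊕ be = b9

11 a2 36 99 db d2 a2 32 af 7c 4a b9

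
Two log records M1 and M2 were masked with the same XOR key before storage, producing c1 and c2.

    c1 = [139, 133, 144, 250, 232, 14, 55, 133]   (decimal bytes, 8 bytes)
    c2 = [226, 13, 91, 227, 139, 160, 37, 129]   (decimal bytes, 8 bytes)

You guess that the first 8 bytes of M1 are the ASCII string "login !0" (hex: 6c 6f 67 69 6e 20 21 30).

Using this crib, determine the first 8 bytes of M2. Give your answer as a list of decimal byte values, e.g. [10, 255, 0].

First, c1 ⊕ c2 = (M1 ⊕ K) ⊕ (M2 ⊕ K) = M1 ⊕ M2, so the key drops out. Then M2 = (M1 ⊕ M2) ⊕ M1 over the first 8 bytes.
byte 0: (8b ⊕ e2) ⊕ 6c = 69 ⊕ 6c = 05
byte 1: (85 ⊕ 0d) ⊕ 6f = 88 ⊕ 6f = e7
byte 2: (90 ⊕ 5b) ⊕ 67 = cb ⊕ 67 = ac
byte 3: (fa ⊕ e3) ⊕ 69 = 19 ⊕ 69 = 70
byte 4: (e8 ⊕ 8b) ⊕ 6e = 63 ⊕ 6e = 0d
byte 5: (0e ⊕ a0) ⊕ 20 = ae ⊕ 20 = 8e
byte 6: (37 ⊕ 25) ⊕ 21 = 12 ⊕ 21 = 33
byte 7: (85 ⊕ 81) ⊕ 30 = 04 ⊕ 30 = 34

[5, 231, 172, 112, 13, 142, 51, 52]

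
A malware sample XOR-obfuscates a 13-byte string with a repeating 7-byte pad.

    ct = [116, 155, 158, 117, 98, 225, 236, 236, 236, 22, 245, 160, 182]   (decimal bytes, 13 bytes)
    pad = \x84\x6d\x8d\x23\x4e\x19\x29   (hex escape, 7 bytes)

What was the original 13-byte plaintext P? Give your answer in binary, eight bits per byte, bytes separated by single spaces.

11110000 11110110 00010011 01010110 00101100 11111000 11000101 01101000 10000001 10011011 11010110 11101110 10101111

The 7-byte key repeats, so the effective keystream is 84 6d 8d 23 4e 19 29 84 6d 8d 23 4e 19.
byte 0: 74 XOR 84 = f0
byte 1: 9b XOR 6d = f6
byte 2: 9e XOR 8d = 13
byte 3: 75 XOR 23 = 56
byte 4: 62 XOR 4e = 2c
byte 5: e1 XOR 19 = f8
byte 6: ec XOR 29 = c5
byte 7: ec XOR 84 = 68
byte 8: ec XOR 6d = 81
byte 9: 16 XOR 8d = 9b
byte 10: f5 XOR 23 = d6
byte 11: a0 XOR 4e = ee
byte 12: b6 XOR 19 = af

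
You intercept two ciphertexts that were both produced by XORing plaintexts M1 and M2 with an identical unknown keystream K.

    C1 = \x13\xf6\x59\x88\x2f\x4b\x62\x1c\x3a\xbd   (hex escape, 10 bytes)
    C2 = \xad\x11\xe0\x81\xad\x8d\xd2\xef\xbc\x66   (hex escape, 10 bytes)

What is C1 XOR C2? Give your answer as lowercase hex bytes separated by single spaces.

be e7 b9 09 82 c6 b0 f3 86 db

C1 ⊕ C2 = (M1 ⊕ K) ⊕ (M2 ⊕ K) = M1 ⊕ M2 — the shared key cancels under XOR.
00010011 ⊕ 10101101 = 10111110
11110110 ⊕ 00010001 = 11100111
01011001 ⊕ 11100000 = 10111001
10001000 ⊕ 10000001 = 00001001
00101111 ⊕ 10101101 = 10000010
01001011 ⊕ 10001101 = 11000110
01100010 ⊕ 11010010 = 10110000
00011100 ⊕ 11101111 = 11110011
00111010 ⊕ 10111100 = 10000110
10111101 ⊕ 01100110 = 11011011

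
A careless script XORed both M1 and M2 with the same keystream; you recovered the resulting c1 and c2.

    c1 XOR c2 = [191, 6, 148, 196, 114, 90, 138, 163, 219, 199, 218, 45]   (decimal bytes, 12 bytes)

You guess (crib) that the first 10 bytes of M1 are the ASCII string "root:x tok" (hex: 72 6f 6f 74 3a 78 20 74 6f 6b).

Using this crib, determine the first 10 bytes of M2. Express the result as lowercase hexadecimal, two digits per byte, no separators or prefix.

cd69fbb04822aad7b4ac

Since c1 ⊕ c2 = M1 ⊕ M2, XORing with the guessed M1 bytes yields the corresponding M2 bytes: M2 = (c1 ⊕ c2) ⊕ M1.
10111111 xor 01110010 = 11001101
00000110 xor 01101111 = 01101001
10010100 xor 01101111 = 11111011
11000100 xor 01110100 = 10110000
01110010 xor 00111010 = 01001000
01011010 xor 01111000 = 00100010
10001010 xor 00100000 = 10101010
10100011 xor 01110100 = 11010111
11011011 xor 01101111 = 10110100
11000111 xor 01101011 = 10101100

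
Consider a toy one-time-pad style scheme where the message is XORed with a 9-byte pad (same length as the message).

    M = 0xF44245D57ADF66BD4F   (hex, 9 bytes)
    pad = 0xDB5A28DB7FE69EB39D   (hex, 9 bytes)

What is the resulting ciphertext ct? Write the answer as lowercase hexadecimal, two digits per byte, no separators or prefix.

2f186d0e0539f80ed2

f4 ^ db = 2f
42 ^ 5a = 18
45 ^ 28 = 6d
d5 ^ db = 0e
7a ^ 7f = 05
df ^ e6 = 39
66 ^ 9e = f8
bd ^ b3 = 0e
4f ^ 9d = d2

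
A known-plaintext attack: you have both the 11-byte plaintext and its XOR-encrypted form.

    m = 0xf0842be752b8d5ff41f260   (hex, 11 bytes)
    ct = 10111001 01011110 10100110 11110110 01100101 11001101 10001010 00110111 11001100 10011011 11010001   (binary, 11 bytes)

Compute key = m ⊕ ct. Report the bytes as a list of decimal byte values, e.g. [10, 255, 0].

[73, 218, 141, 17, 55, 117, 95, 200, 141, 105, 177]

Since ct = m ⊕ key, XORing both sides with m gives key = m ⊕ ct.
11110000 xor 10111001 = 01001001
10000100 xor 01011110 = 11011010
00101011 xor 10100110 = 10001101
11100111 xor 11110110 = 00010001
01010010 xor 01100101 = 00110111
10111000 xor 11001101 = 01110101
11010101 xor 10001010 = 01011111
11111111 xor 00110111 = 11001000
01000001 xor 11001100 = 10001101
11110010 xor 10011011 = 01101001
01100000 xor 11010001 = 10110001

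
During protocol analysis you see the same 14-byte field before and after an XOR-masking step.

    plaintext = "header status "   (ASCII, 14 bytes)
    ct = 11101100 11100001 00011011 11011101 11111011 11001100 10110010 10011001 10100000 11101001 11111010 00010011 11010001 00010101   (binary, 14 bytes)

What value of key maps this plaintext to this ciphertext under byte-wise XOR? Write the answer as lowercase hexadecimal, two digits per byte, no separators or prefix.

84847ab99ebe92ead4888e66a235

Since ct = plaintext ⊕ key, XORing both sides with plaintext gives key = plaintext ⊕ ct.
104 XOR 236 = 132
101 XOR 225 = 132
 97 XOR  27 = 122
100 XOR 221 = 185
101 XOR 251 = 158
114 XOR 204 = 190
 32 XOR 178 = 146
115 XOR 153 = 234
116 XOR 160 = 212
 97 XOR 233 = 136
116 XOR 250 = 142
117 XOR  19 = 102
115 XOR 209 = 162
 32 XOR  21 =  53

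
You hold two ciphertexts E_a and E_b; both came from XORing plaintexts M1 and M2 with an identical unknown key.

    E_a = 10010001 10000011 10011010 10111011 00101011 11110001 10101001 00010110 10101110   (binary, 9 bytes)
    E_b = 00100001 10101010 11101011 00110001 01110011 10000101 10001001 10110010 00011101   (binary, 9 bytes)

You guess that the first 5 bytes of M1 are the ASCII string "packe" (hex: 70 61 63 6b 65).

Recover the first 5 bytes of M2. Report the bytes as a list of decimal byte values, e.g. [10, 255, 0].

First, E_a ⊕ E_b = (M1 ⊕ K) ⊕ (M2 ⊕ K) = M1 ⊕ M2, so the key drops out. Then M2 = (M1 ⊕ M2) ⊕ M1 over the first 5 bytes.
byte 0: (91 XOR 21) XOR 70 = b0 XOR 70 = c0
byte 1: (83 XOR aa) XOR 61 = 29 XOR 61 = 48
byte 2: (9a XOR eb) XOR 63 = 71 XOR 63 = 12
byte 3: (bb XOR 31) XOR 6b = 8a XOR 6b = e1
byte 4: (2b XOR 73) XOR 65 = 58 XOR 65 = 3d

[192, 72, 18, 225, 61]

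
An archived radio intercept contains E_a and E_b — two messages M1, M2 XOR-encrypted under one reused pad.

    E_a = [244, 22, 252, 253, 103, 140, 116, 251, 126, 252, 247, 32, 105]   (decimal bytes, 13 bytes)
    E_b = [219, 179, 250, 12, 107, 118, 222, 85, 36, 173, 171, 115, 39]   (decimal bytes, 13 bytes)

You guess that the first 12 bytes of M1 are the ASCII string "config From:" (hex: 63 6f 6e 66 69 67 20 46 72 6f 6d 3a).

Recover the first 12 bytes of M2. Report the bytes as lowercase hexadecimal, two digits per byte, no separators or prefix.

First, E_a ⊕ E_b = (M1 ⊕ K) ⊕ (M2 ⊕ K) = M1 ⊕ M2, so the key drops out. Then M2 = (M1 ⊕ M2) ⊕ M1 over the first 12 bytes.
byte 0: (f4 ^ db) ^ 63 = 2f ^ 63 = 4c
byte 1: (16 ^ b3) ^ 6f = a5 ^ 6f = ca
byte 2: (fc ^ fa) ^ 6e = 06 ^ 6e = 68
byte 3: (fd ^ 0c) ^ 66 = f1 ^ 66 = 97
byte 4: (67 ^ 6b) ^ 69 = 0c ^ 69 = 65
byte 5: (8c ^ 76) ^ 67 = fa ^ 67 = 9d
byte 6: (74 ^ de) ^ 20 = aa ^ 20 = 8a
byte 7: (fb ^ 55) ^ 46 = ae ^ 46 = e8
byte 8: (7e ^ 24) ^ 72 = 5a ^ 72 = 28
byte 9: (fc ^ ad) ^ 6f = 51 ^ 6f = 3e
byte 10: (f7 ^ ab) ^ 6d = 5c ^ 6d = 31
byte 11: (20 ^ 73) ^ 3a = 53 ^ 3a = 69

4cca6897659d8ae8283e3169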